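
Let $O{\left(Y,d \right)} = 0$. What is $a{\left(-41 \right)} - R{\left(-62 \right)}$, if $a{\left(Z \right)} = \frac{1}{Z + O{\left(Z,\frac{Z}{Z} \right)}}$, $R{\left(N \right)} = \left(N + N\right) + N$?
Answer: $\frac{7625}{41} \approx 185.98$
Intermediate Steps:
$R{\left(N \right)} = 3 N$ ($R{\left(N \right)} = 2 N + N = 3 N$)
$a{\left(Z \right)} = \frac{1}{Z}$ ($a{\left(Z \right)} = \frac{1}{Z + 0} = \frac{1}{Z}$)
$a{\left(-41 \right)} - R{\left(-62 \right)} = \frac{1}{-41} - 3 \left(-62\right) = - \frac{1}{41} - -186 = - \frac{1}{41} + 186 = \frac{7625}{41}$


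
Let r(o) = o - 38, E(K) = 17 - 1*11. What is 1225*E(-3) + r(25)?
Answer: 7337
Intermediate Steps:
E(K) = 6 (E(K) = 17 - 11 = 6)
r(o) = -38 + o
1225*E(-3) + r(25) = 1225*6 + (-38 + 25) = 7350 - 13 = 7337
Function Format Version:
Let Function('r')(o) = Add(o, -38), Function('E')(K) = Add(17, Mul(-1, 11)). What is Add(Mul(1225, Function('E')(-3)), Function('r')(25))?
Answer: 7337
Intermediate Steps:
Function('E')(K) = 6 (Function('E')(K) = Add(17, -11) = 6)
Function('r')(o) = Add(-38, o)
Add(Mul(1225, Function('E')(-3)), Function('r')(25)) = Add(Mul(1225, 6), Add(-38, 25)) = Add(7350, -13) = 7337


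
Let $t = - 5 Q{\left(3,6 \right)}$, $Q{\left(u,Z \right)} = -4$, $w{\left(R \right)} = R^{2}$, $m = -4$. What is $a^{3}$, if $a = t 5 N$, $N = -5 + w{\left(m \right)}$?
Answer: $1331000000$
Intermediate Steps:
$t = 20$ ($t = \left(-5\right) \left(-4\right) = 20$)
$N = 11$ ($N = -5 + \left(-4\right)^{2} = -5 + 16 = 11$)
$a = 1100$ ($a = 20 \cdot 5 \cdot 11 = 100 \cdot 11 = 1100$)
$a^{3} = 1100^{3} = 1331000000$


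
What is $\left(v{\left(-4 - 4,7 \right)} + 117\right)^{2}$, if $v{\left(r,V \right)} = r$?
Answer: $11881$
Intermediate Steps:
$\left(v{\left(-4 - 4,7 \right)} + 117\right)^{2} = \left(\left(-4 - 4\right) + 117\right)^{2} = \left(-8 + 117\right)^{2} = 109^{2} = 11881$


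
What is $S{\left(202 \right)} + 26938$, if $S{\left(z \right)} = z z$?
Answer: $67742$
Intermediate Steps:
$S{\left(z \right)} = z^{2}$
$S{\left(202 \right)} + 26938 = 202^{2} + 26938 = 40804 + 26938 = 67742$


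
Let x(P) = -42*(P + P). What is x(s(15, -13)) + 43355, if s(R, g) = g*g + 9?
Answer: 28403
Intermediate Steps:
s(R, g) = 9 + g² (s(R, g) = g² + 9 = 9 + g²)
x(P) = -84*P
x(s(15, -13)) + 43355 = -84*(9 + (-13)²) + 43355 = -84*(9 + 169) + 43355 = -84*178 + 43355 = -14952 + 43355 = 28403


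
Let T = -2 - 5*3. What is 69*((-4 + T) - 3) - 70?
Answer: -1726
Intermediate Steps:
T = -17 (T = -2 - 15 = -17)
69*((-4 + T) - 3) - 70 = 69*((-4 - 17) - 3) - 70 = 69*(-21 - 3) - 70 = 69*(-24) - 70 = -1656 - 70 = -1726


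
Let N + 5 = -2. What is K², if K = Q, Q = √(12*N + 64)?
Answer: -20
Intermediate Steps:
N = -7 (N = -5 - 2 = -7)
Q = 2*I*√5 (Q = √(12*(-7) + 64) = √(-84 + 64) = √(-20) = 2*I*√5 ≈ 4.4721*I)
K = 2*I*√5 ≈ 4.4721*I
K² = (2*I*√5)² = -20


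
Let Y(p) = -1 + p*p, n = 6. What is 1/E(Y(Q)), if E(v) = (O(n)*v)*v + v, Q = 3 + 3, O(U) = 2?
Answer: 1/2485 ≈ 0.00040241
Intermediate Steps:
Q = 6
Y(p) = -1 + p²
E(v) = v + 2*v² (E(v) = (2*v)*v + v = 2*v² + v = v + 2*v²)
1/E(Y(Q)) = 1/((-1 + 6²)*(1 + 2*(-1 + 6²))) = 1/((-1 + 36)*(1 + 2*(-1 + 36))) = 1/(35*(1 + 2*35)) = 1/(35*(1 + 70)) = 1/(35*71) = 1/2485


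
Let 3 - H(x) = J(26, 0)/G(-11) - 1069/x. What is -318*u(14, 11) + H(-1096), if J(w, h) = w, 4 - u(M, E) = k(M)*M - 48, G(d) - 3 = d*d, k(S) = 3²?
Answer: 799584897/33976 ≈ 23534.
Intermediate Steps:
k(S) = 9
G(d) = 3 + d² (G(d) = 3 + d*d = 3 + d²)
u(M, E) = 52 - 9*M (u(M, E) = 4 - (9*M - 48) = 4 - (-48 + 9*M) = 4 + (48 - 9*M) = 52 - 9*M)
H(x) = 173/62 + 1069/x (H(x) = 3 - (26/(3 + (-11)²) - 1069/x) = 3 - (26/(3 + 121) - 1069/x) = 3 - (26/124 - 1069/x) = 3 - (26*(1/124) - 1069/x) = 3 - (13/62 - 1069/x) = 3 + (-13/62 + 1069/x) = 173/62 + 1069/x)
-318*u(14, 11) + H(-1096) = -318*(52 - 9*14) + (173/62 + 1069/(-1096)) = -318*(52 - 126) + (173/62 + 1069*(-1/1096)) = -318*(-74) + (173/62 - 1069/1096) = 23532 + 61665/33976 = 799584897/33976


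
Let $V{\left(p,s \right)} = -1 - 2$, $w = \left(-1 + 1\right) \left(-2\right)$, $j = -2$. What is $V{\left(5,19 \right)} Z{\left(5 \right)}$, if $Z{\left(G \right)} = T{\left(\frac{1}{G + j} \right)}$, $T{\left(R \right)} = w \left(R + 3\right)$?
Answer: $0$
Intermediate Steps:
$w = 0$ ($w = 0 \left(-2\right) = 0$)
$T{\left(R \right)} = 0$ ($T{\left(R \right)} = 0 \left(R + 3\right) = 0 \left(3 + R\right) = 0$)
$V{\left(p,s \right)} = -3$ ($V{\left(p,s \right)} = -1 - 2 = -3$)
$Z{\left(G \right)} = 0$
$V{\left(5,19 \right)} Z{\left(5 \right)} = \left(-3\right) 0 = 0$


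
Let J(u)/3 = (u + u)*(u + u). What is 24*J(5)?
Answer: 7200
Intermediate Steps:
J(u) = 12*u**2 (J(u) = 3*((u + u)*(u + u)) = 3*((2*u)*(2*u)) = 3*(4*u**2) = 12*u**2)
24*J(5) = 24*(12*5**2) = 24*(12*25) = 24*300 = 7200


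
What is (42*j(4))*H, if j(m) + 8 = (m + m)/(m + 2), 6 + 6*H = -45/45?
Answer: 980/3 ≈ 326.67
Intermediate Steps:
H = -7/6 (H = -1 + (-45/45)/6 = -1 + (-45*1/45)/6 = -1 + (⅙)*(-1) = -1 - ⅙ = -7/6 ≈ -1.1667)
j(m) = -8 + 2*m/(2 + m) (j(m) = -8 + (m + m)/(m + 2) = -8 + (2*m)/(2 + m) = -8 + 2*m/(2 + m))
(42*j(4))*H = (42*(2*(-8 - 3*4)/(2 + 4)))*(-7/6) = (42*(2*(-8 - 12)/6))*(-7/6) = (42*(2*(⅙)*(-20)))*(-7/6) = (42*(-20/3))*(-7/6) = -280*(-7/6) = 980/3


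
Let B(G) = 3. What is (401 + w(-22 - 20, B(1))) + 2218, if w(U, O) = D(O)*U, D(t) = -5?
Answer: 2829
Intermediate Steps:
w(U, O) = -5*U
(401 + w(-22 - 20, B(1))) + 2218 = (401 - 5*(-22 - 20)) + 2218 = (401 - 5*(-42)) + 2218 = (401 + 210) + 2218 = 611 + 2218 = 2829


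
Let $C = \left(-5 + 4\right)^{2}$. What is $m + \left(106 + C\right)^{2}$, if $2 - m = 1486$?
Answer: $9965$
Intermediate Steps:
$m = -1484$ ($m = 2 - 1486 = -1484$)
$C = 1$ ($C = \left(-1\right)^{2} = 1$)
$m + \left(106 + C\right)^{2} = -1484 + \left(106 + 1\right)^{2} = -1484 + 107^{2} = -1484 + 11449 = 9965$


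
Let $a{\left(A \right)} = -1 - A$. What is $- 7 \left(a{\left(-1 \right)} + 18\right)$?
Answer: $-126$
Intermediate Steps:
$- 7 \left(a{\left(-1 \right)} + 18\right) = - 7 \left(\left(-1 - -1\right) + 18\right) = - 7 \left(\left(-1 + 1\right) + 18\right) = - 7 \left(0 + 18\right) = \left(-7\right) 18 = -126$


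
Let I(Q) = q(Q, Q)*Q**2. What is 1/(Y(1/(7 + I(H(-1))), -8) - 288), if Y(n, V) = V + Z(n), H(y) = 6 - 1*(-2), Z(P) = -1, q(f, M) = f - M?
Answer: -1/297 ≈ -0.0033670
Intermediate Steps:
H(y) = 8 (H(y) = 6 + 2 = 8)
I(Q) = 0 (I(Q) = (Q - Q)*Q**2 = 0*Q**2 = 0)
Y(n, V) = -1 + V (Y(n, V) = V - 1 = -1 + V)
1/(Y(1/(7 + I(H(-1))), -8) - 288) = 1/((-1 - 8) - 288) = 1/(-9 - 288) = 1/(-297) = -1/297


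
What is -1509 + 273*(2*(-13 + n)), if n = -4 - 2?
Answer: -11883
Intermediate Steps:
n = -6
-1509 + 273*(2*(-13 + n)) = -1509 + 273*(2*(-13 - 6)) = -1509 + 273*(2*(-19)) = -1509 + 273*(-38) = -1509 - 10374 = -11883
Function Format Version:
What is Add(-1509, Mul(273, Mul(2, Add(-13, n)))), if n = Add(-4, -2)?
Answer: -11883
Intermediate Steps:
n = -6
Add(-1509, Mul(273, Mul(2, Add(-13, n)))) = Add(-1509, Mul(273, Mul(2, Add(-13, -6)))) = Add(-1509, Mul(273, Mul(2, -19))) = Add(-1509, Mul(273, -38)) = Add(-1509, -10374) = -11883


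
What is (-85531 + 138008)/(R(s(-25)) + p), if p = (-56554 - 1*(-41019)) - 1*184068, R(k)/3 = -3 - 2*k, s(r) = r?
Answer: -52477/199462 ≈ -0.26309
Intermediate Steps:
R(k) = -9 - 6*k (R(k) = 3*(-3 - 2*k) = -9 - 6*k)
p = -199603 (p = (-56554 + 41019) - 184068 = -15535 - 184068 = -199603)
(-85531 + 138008)/(R(s(-25)) + p) = (-85531 + 138008)/((-9 - 6*(-25)) - 199603) = 52477/((-9 + 150) - 199603) = 52477/(141 - 199603) = 52477/(-199462) = 52477*(-1/199462) = -52477/199462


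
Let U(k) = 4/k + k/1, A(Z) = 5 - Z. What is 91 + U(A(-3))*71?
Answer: 1389/2 ≈ 694.50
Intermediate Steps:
U(k) = k + 4/k (U(k) = 4/k + k*1 = 4/k + k = k + 4/k)
91 + U(A(-3))*71 = 91 + ((5 - 1*(-3)) + 4/(5 - 1*(-3)))*71 = 91 + ((5 + 3) + 4/(5 + 3))*71 = 91 + (8 + 4/8)*71 = 91 + (8 + 4*(⅛))*71 = 91 + (8 + ½)*71 = 91 + (17/2)*71 = 91 + 1207/2 = 1389/2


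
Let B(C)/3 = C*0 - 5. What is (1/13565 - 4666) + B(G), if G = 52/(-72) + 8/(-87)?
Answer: -63497764/13565 ≈ -4681.0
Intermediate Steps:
G = -425/522 (G = 52*(-1/72) + 8*(-1/87) = -13/18 - 8/87 = -425/522 ≈ -0.81418)
B(C) = -15 (B(C) = 3*(C*0 - 5) = 3*(0 - 5) = 3*(-5) = -15)
(1/13565 - 4666) + B(G) = (1/13565 - 4666) - 15 = -63294289/13565 - 15 = -63497764/13565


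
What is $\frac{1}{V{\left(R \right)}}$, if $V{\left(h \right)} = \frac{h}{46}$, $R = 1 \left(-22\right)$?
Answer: $- \frac{23}{11} \approx -2.0909$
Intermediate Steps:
$R = -22$
$V{\left(h \right)} = \frac{h}{46}$ ($V{\left(h \right)} = h \frac{1}{46} = \frac{h}{46}$)
$\frac{1}{V{\left(R \right)}} = \frac{1}{\frac{1}{46} \left(-22\right)} = \frac{1}{- \frac{11}{23}} = - \frac{23}{11}$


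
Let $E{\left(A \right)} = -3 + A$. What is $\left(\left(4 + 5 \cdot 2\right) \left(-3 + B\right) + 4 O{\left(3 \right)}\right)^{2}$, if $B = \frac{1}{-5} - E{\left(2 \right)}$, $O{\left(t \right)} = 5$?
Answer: $\frac{2916}{25} \approx 116.64$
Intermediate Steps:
$B = \frac{4}{5}$ ($B = \frac{1}{-5} - \left(-3 + 2\right) = - \frac{1}{5} - -1 = - \frac{1}{5} + 1 = \frac{4}{5} \approx 0.8$)
$\left(\left(4 + 5 \cdot 2\right) \left(-3 + B\right) + 4 O{\left(3 \right)}\right)^{2} = \left(\left(4 + 5 \cdot 2\right) \left(-3 + \frac{4}{5}\right) + 4 \cdot 5\right)^{2} = \left(\left(4 + 10\right) \left(- \frac{11}{5}\right) + 20\right)^{2} = \left(14 \left(- \frac{11}{5}\right) + 20\right)^{2} = \left(- \frac{154}{5} + 20\right)^{2} = \left(- \frac{54}{5}\right)^{2} = \frac{2916}{25}$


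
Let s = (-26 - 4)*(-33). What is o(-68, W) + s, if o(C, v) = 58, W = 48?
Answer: 1048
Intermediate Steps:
s = 990 (s = -30*(-33) = 990)
o(-68, W) + s = 58 + 990 = 1048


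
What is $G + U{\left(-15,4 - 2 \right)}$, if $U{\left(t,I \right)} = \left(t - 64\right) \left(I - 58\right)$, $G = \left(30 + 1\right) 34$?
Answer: $5478$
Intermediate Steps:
$G = 1054$ ($G = 31 \cdot 34 = 1054$)
$U{\left(t,I \right)} = \left(-64 + t\right) \left(-58 + I\right)$
$G + U{\left(-15,4 - 2 \right)} = 1054 + \left(3712 - 64 \left(4 - 2\right) - -870 + \left(4 - 2\right) \left(-15\right)\right) = 1054 + \left(3712 - 128 + 870 + 2 \left(-15\right)\right) = 1054 + \left(3712 - 128 + 870 - 30\right) = 1054 + 4424 = 5478$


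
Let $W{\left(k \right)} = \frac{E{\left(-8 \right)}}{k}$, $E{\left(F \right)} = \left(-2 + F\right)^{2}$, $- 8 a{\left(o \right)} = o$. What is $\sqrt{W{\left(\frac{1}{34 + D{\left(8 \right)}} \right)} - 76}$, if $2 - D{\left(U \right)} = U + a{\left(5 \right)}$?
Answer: $\frac{\sqrt{11146}}{2} \approx 52.787$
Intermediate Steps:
$a{\left(o \right)} = - \frac{o}{8}$
$D{\left(U \right)} = \frac{21}{8} - U$ ($D{\left(U \right)} = 2 - \left(U - \frac{5}{8}\right) = 2 - \left(- \frac{5}{8} + U\right) = \frac{21}{8} - U$)
$W{\left(k \right)} = \frac{100}{k}$ ($W{\left(k \right)} = \frac{\left(-2 - 8\right)^{2}}{k} = \frac{\left(-10\right)^{2}}{k} = \frac{100}{k}$)
$\sqrt{W{\left(\frac{1}{34 + D{\left(8 \right)}} \right)} - 76} = \sqrt{\frac{100}{\frac{1}{34 + \left(\frac{21}{8} - 8\right)}} - 76} = \sqrt{\frac{100}{\frac{1}{34 - \frac{43}{8}}} - 76} = \sqrt{\frac{100}{\frac{1}{\frac{229}{8}}} - 76} = \sqrt{\frac{100}{\frac{8}{229}} - 76} = \sqrt{100 \cdot \frac{229}{8} - 76} = \sqrt{\frac{5725}{2} - 76} = \sqrt{\frac{5573}{2}} = \frac{\sqrt{11146}}{2}$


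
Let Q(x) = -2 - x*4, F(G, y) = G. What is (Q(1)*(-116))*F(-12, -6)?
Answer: -8352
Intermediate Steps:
Q(x) = -2 - 4*x
(Q(1)*(-116))*F(-12, -6) = ((-2 - 4*1)*(-116))*(-12) = ((-2 - 4)*(-116))*(-12) = -6*(-116)*(-12) = 696*(-12) = -8352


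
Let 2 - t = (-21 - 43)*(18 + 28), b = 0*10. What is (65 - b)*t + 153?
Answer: 191643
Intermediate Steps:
b = 0
t = 2946 (t = 2 - (-21 - 43)*(18 + 28) = 2 - (-64)*46 = 2 - 1*(-2944) = 2 + 2944 = 2946)
(65 - b)*t + 153 = (65 - 1*0)*2946 + 153 = (65 + 0)*2946 + 153 = 65*2946 + 153 = 191490 + 153 = 191643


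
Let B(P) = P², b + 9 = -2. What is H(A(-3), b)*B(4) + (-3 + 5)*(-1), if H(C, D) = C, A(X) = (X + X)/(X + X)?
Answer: 14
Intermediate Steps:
b = -11 (b = -9 - 2 = -11)
A(X) = 1 (A(X) = (2*X)/((2*X)) = (2*X)*(1/(2*X)) = 1)
H(A(-3), b)*B(4) + (-3 + 5)*(-1) = 1*4² + (-3 + 5)*(-1) = 1*16 + 2*(-1) = 16 - 2 = 14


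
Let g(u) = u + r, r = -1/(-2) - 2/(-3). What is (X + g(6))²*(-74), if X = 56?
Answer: -5314717/18 ≈ -2.9526e+5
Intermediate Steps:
r = 7/6 (r = -1*(-½) - 2*(-⅓) = ½ + ⅔ = 7/6 ≈ 1.1667)
g(u) = 7/6 + u (g(u) = u + 7/6 = 7/6 + u)
(X + g(6))²*(-74) = (56 + (7/6 + 6))²*(-74) = (56 + 43/6)²*(-74) = (379/6)²*(-74) = (143641/36)*(-74) = -5314717/18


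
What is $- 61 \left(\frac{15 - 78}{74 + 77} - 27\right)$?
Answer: $\frac{252540}{151} \approx 1672.5$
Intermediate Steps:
$- 61 \left(\frac{15 - 78}{74 + 77} - 27\right) = - 61 \left(- \frac{63}{151} - 27\right) = \left(-61\right) \left(- \frac{4140}{151}\right) = \frac{252540}{151}$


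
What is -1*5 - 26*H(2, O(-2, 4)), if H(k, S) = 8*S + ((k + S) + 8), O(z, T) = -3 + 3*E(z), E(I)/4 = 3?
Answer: -7987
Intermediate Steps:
E(I) = 12 (E(I) = 4*3 = 12)
O(z, T) = 33 (O(z, T) = -3 + 3*12 = -3 + 36 = 33)
H(k, S) = 8 + k + 9*S (H(k, S) = 8*S + ((S + k) + 8) = 8*S + (8 + S + k) = 8 + k + 9*S)
-1*5 - 26*H(2, O(-2, 4)) = -1*5 - 26*(8 + 2 + 9*33) = -5 - 26*(8 + 2 + 297) = -5 - 26*307 = -5 - 7982 = -7987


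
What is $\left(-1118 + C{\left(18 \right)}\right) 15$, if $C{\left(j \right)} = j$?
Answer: $-16500$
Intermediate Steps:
$\left(-1118 + C{\left(18 \right)}\right) 15 = \left(-1118 + 18\right) 15 = \left(-1100\right) 15 = -16500$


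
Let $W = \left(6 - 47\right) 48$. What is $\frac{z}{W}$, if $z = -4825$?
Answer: $\frac{4825}{1968} \approx 2.4517$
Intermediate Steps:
$W = -1968$ ($W = \left(-41\right) 48 = -1968$)
$\frac{z}{W} = - \frac{4825}{-1968} = \left(-4825\right) \left(- \frac{1}{1968}\right) = \frac{4825}{1968}$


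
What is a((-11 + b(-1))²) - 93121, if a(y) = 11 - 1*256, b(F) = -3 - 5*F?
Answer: -93366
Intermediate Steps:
a(y) = -245 (a(y) = 11 - 256 = -245)
a((-11 + b(-1))²) - 93121 = -245 - 93121 = -93366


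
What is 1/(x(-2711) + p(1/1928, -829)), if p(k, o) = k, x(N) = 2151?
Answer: 1928/4147129 ≈ 0.00046490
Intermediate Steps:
1/(x(-2711) + p(1/1928, -829)) = 1/(2151 + 1/1928) = 1/(4147129/1928) = 1928/4147129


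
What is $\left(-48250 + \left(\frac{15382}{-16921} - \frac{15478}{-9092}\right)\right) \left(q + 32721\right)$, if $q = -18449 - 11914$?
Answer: $- \frac{4375819898895087}{38461433} \approx -1.1377 \cdot 10^{8}$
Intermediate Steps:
$q = -30363$ ($q = -18449 - 11914 = -30363$)
$\left(-48250 + \left(\frac{15382}{-16921} - \frac{15478}{-9092}\right)\right) \left(q + 32721\right) = \left(-48250 + \left(\frac{15382}{-16921} - \frac{15478}{-9092}\right)\right) \left(-30363 + 32721\right) = \left(-48250 + \left(15382 \left(- \frac{1}{16921}\right) - - \frac{7739}{4546}\right)\right) 2358 = \left(-48250 + \left(- \frac{15382}{16921} + \frac{7739}{4546}\right)\right) 2358 = \left(-48250 + \frac{61025047}{76922866}\right) 2358 = \left(- \frac{3711467259453}{76922866}\right) 2358 = - \frac{4375819898895087}{38461433}$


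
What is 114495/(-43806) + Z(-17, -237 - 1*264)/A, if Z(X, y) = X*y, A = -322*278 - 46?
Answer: -295208247/108982027 ≈ -2.7088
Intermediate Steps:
A = -89562 (A = -89516 - 46 = -89562)
114495/(-43806) + Z(-17, -237 - 1*264)/A = 114495/(-43806) - 17*(-237 - 1*264)/(-89562) = 114495*(-1/43806) - 17*(-237 - 264)*(-1/89562) = -38165/14602 - 17*(-501)*(-1/89562) = -38165/14602 + 8517*(-1/89562) = -38165/14602 - 2839/29854 = -295208247/108982027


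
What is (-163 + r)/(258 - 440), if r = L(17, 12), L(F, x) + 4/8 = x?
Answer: 303/364 ≈ 0.83242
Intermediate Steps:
L(F, x) = -1/2 + x
r = 23/2 (r = -1/2 + 12 = 23/2 ≈ 11.500)
(-163 + r)/(258 - 440) = (-163 + 23/2)/(258 - 440) = -303/2/(-182) = -303/2*(-1/182) = 303/364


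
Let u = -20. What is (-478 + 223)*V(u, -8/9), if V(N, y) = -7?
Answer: 1785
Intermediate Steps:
(-478 + 223)*V(u, -8/9) = (-478 + 223)*(-7) = -255*(-7) = 1785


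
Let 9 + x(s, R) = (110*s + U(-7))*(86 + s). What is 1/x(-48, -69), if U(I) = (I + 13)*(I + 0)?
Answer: -1/202245 ≈ -4.9445e-6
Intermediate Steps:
U(I) = I*(13 + I) (U(I) = (13 + I)*I = I*(13 + I))
x(s, R) = -9 + (-42 + 110*s)*(86 + s) (x(s, R) = -9 + (110*s - 7*(13 - 7))*(86 + s) = -9 + (110*s - 7*6)*(86 + s) = -9 + (110*s - 42)*(86 + s) = -9 + (-42 + 110*s)*(86 + s))
1/x(-48, -69) = 1/(-3621 + 110*(-48)² + 9418*(-48)) = 1/(-3621 + 110*2304 - 452064) = 1/(-3621 + 253440 - 452064) = 1/(-202245) = -1/202245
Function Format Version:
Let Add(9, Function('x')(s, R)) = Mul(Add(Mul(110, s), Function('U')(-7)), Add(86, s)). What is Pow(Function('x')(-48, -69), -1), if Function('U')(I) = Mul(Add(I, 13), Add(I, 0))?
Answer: Rational(-1, 202245) ≈ -4.9445e-6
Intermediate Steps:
Function('U')(I) = Mul(I, Add(13, I)) (Function('U')(I) = Mul(Add(13, I), I) = Mul(I, Add(13, I)))
Function('x')(s, R) = Add(-9, Mul(Add(-42, Mul(110, s)), Add(86, s))) (Function('x')(s, R) = Add(-9, Mul(Add(Mul(110, s), Mul(-7, Add(13, -7))), Add(86, s))) = Add(-9, Mul(Add(Mul(110, s), Mul(-7, 6)), Add(86, s))) = Add(-9, Mul(Add(Mul(110, s), -42), Add(86, s))) = Add(-9, Mul(Add(-42, Mul(110, s)), Add(86, s))))
Pow(Function('x')(-48, -69), -1) = Pow(Add(-3621, Mul(110, Pow(-48, 2)), Mul(9418, -48)), -1) = Pow(Add(-3621, Mul(110, 2304), -452064), -1) = Pow(Add(-3621, 253440, -452064), -1) = Pow(-202245, -1) = Rational(-1, 202245)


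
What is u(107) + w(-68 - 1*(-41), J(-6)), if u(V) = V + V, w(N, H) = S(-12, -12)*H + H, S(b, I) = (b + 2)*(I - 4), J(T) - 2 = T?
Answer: -430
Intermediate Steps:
J(T) = 2 + T
S(b, I) = (-4 + I)*(2 + b) (S(b, I) = (2 + b)*(-4 + I) = (-4 + I)*(2 + b))
w(N, H) = 161*H (w(N, H) = (-8 - 4*(-12) + 2*(-12) - 12*(-12))*H + H = (-8 + 48 - 24 + 144)*H + H = 160*H + H = 161*H)
u(V) = 2*V
u(107) + w(-68 - 1*(-41), J(-6)) = 2*107 + 161*(2 - 6) = 214 + 161*(-4) = 214 - 644 = -430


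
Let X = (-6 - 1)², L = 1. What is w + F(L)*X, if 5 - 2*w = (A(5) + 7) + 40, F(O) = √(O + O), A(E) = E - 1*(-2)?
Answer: -49/2 + 49*√2 ≈ 44.796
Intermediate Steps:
A(E) = 2 + E (A(E) = E + 2 = 2 + E)
F(O) = √2*√O (F(O) = √(2*O) = √2*√O)
w = -49/2 (w = 5/2 - (((2 + 5) + 7) + 40)/2 = 5/2 - ((7 + 7) + 40)/2 = 5/2 - (14 + 40)/2 = 5/2 - ½*54 = 5/2 - 27 = -49/2 ≈ -24.500)
X = 49 (X = (-7)² = 49)
w + F(L)*X = -49/2 + (√2*√1)*49 = -49/2 + (√2*1)*49 = -49/2 + √2*49 = -49/2 + 49*√2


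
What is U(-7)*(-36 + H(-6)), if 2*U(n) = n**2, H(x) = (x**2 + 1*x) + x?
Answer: -294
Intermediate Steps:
H(x) = x**2 + 2*x (H(x) = (x**2 + x) + x = (x + x**2) + x = x**2 + 2*x)
U(n) = n**2/2
U(-7)*(-36 + H(-6)) = ((1/2)*(-7)**2)*(-36 - 6*(2 - 6)) = ((1/2)*49)*(-36 - 6*(-4)) = 49*(-36 + 24)/2 = (49/2)*(-12) = -294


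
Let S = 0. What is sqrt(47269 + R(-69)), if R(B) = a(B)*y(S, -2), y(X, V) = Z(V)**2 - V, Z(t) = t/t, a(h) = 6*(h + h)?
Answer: 13*sqrt(265) ≈ 211.62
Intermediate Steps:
a(h) = 12*h (a(h) = 6*(2*h) = 12*h)
Z(t) = 1
y(X, V) = 1 - V (y(X, V) = 1**2 - V = 1 - V)
R(B) = 36*B (R(B) = (12*B)*(1 - 1*(-2)) = (12*B)*(1 + 2) = (12*B)*3 = 36*B)
sqrt(47269 + R(-69)) = sqrt(47269 + 36*(-69)) = sqrt(47269 - 2484) = sqrt(44785) = 13*sqrt(265)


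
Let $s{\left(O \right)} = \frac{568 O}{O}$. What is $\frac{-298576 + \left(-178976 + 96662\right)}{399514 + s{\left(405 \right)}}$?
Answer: $- \frac{190445}{200041} \approx -0.95203$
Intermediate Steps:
$s{\left(O \right)} = 568$
$\frac{-298576 + \left(-178976 + 96662\right)}{399514 + s{\left(405 \right)}} = \frac{-298576 + \left(-178976 + 96662\right)}{399514 + 568} = \frac{-298576 - 82314}{400082} = \left(-380890\right) \frac{1}{400082} = - \frac{190445}{200041}$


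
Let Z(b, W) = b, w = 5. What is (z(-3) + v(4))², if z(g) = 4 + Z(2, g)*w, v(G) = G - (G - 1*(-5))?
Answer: 81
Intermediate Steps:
v(G) = -5 (v(G) = G - (G + 5) = G - (5 + G) = G + (-5 - G) = -5)
z(g) = 14 (z(g) = 4 + 2*5 = 4 + 10 = 14)
(z(-3) + v(4))² = (14 - 5)² = 9² = 81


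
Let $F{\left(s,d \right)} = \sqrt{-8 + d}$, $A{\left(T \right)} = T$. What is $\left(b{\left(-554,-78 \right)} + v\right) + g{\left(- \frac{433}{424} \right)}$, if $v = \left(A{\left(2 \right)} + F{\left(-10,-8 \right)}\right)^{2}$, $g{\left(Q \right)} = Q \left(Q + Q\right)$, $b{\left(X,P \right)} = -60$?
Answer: $- \frac{6284447}{89888} + 16 i \approx -69.914 + 16.0 i$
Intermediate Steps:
$g{\left(Q \right)} = 2 Q^{2}$ ($g{\left(Q \right)} = Q 2 Q = 2 Q^{2}$)
$v = \left(2 + 4 i\right)^{2}$ ($v = \left(2 + \sqrt{-8 - 8}\right)^{2} = \left(2 + \sqrt{-16}\right)^{2} = \left(2 + 4 i\right)^{2} \approx -12.0 + 16.0 i$)
$\left(b{\left(-554,-78 \right)} + v\right) + g{\left(- \frac{433}{424} \right)} = \left(-60 - \left(12 - 16 i\right)\right) + 2 \left(- \frac{433}{424}\right)^{2} = \left(-72 + 16 i\right) + 2 \left(\left(-433\right) \frac{1}{424}\right)^{2} = \left(-72 + 16 i\right) + 2 \left(- \frac{433}{424}\right)^{2} = \left(-72 + 16 i\right) + 2 \cdot \frac{187489}{179776} = \left(-72 + 16 i\right) + \frac{187489}{89888} = - \frac{6284447}{89888} + 16 i$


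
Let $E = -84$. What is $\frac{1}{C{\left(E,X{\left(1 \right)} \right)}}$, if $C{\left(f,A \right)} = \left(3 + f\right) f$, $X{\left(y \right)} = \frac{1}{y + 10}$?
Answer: $\frac{1}{6804} \approx 0.00014697$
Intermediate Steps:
$X{\left(y \right)} = \frac{1}{10 + y}$
$C{\left(f,A \right)} = f \left(3 + f\right)$
$\frac{1}{C{\left(E,X{\left(1 \right)} \right)}} = \frac{1}{\left(-84\right) \left(3 - 84\right)} = \frac{1}{\left(-84\right) \left(-81\right)} = \frac{1}{6804}$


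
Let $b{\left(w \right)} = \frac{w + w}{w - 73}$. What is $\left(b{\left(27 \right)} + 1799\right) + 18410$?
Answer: $\frac{464780}{23} \approx 20208.0$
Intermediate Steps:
$b{\left(w \right)} = \frac{2 w}{-73 + w}$
$\left(b{\left(27 \right)} + 1799\right) + 18410 = \left(2 \cdot 27 \frac{1}{-73 + 27} + 1799\right) + 18410 = \left(2 \cdot 27 \frac{1}{-46} + 1799\right) + 18410 = \left(2 \cdot 27 \left(- \frac{1}{46}\right) + 1799\right) + 18410 = \left(- \frac{27}{23} + 1799\right) + 18410 = \frac{41350}{23} + 18410 = \frac{464780}{23}$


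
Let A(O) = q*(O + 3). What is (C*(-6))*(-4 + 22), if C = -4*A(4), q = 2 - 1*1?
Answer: 3024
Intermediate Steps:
q = 1 (q = 2 - 1 = 1)
A(O) = 3 + O (A(O) = 1*(O + 3) = 1*(3 + O) = 3 + O)
C = -28 (C = -4*(3 + 4) = -4*7 = -28)
(C*(-6))*(-4 + 22) = (-28*(-6))*(-4 + 22) = 168*18 = 3024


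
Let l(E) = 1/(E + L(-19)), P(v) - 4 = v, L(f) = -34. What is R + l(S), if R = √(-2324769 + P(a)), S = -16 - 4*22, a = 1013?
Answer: -1/138 + 2*I*√580938 ≈ -0.0072464 + 1524.4*I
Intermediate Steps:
P(v) = 4 + v
S = -104 (S = -16 - 88 = -104)
l(E) = 1/(-34 + E) (l(E) = 1/(E - 34) = 1/(-34 + E))
R = 2*I*√580938 (R = √(-2324769 + (4 + 1013)) = √(-2324769 + 1017) = √(-2323752) = 2*I*√580938 ≈ 1524.4*I)
R + l(S) = 2*I*√580938 + 1/(-34 - 104) = 2*I*√580938 + 1/(-138) = 2*I*√580938 - 1/138 = -1/138 + 2*I*√580938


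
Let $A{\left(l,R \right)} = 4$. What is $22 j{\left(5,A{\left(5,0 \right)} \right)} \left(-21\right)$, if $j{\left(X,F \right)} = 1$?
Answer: $-462$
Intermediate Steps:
$22 j{\left(5,A{\left(5,0 \right)} \right)} \left(-21\right) = 22 \cdot 1 \left(-21\right) = 22 \left(-21\right) = -462$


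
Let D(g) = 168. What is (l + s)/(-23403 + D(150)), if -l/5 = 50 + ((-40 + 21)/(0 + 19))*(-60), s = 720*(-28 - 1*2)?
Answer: 4430/4647 ≈ 0.95330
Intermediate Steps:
s = -21600 (s = 720*(-28 - 2) = 720*(-30) = -21600)
l = -550 (l = -5*(50 + ((-40 + 21)/(0 + 19))*(-60)) = -5*(50 - 19/19*(-60)) = -5*(50 - 19*1/19*(-60)) = -5*(50 - 1*(-60)) = -5*(50 + 60) = -5*110 = -550)
(l + s)/(-23403 + D(150)) = (-550 - 21600)/(-23403 + 168) = -22150/(-23235) = -22150*(-1/23235) = 4430/4647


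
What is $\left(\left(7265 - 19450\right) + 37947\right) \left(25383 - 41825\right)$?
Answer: $-423578804$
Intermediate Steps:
$\left(\left(7265 - 19450\right) + 37947\right) \left(25383 - 41825\right) = \left(-12185 + 37947\right) \left(-16442\right) = 25762 \left(-16442\right) = -423578804$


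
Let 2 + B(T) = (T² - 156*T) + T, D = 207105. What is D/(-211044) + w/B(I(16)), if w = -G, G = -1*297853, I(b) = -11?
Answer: 5206860751/32078688 ≈ 162.32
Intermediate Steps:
B(T) = -2 + T² - 155*T (B(T) = -2 + ((T² - 156*T) + T) = -2 + (T² - 155*T) = -2 + T² - 155*T)
G = -297853
w = 297853 (w = -1*(-297853) = 297853)
D/(-211044) + w/B(I(16)) = 207105/(-211044) + 297853/(-2 + (-11)² - 155*(-11)) = 207105*(-1/211044) + 297853/(-2 + 121 + 1705) = -69035/70348 + 297853/1824 = 5206860751/32078688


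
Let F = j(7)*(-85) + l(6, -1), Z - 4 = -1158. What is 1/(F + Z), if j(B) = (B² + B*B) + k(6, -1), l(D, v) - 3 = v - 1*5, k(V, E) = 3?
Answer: -1/9742 ≈ -0.00010265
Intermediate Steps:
Z = -1154 (Z = 4 - 1158 = -1154)
l(D, v) = -2 + v (l(D, v) = 3 + (v - 1*5) = 3 + (v - 5) = 3 + (-5 + v) = -2 + v)
j(B) = 3 + 2*B² (j(B) = (B² + B*B) + 3 = (B² + B²) + 3 = 2*B² + 3 = 3 + 2*B²)
F = -8588 (F = (3 + 2*7²)*(-85) + (-2 - 1) = (3 + 2*49)*(-85) - 3 = (3 + 98)*(-85) - 3 = 101*(-85) - 3 = -8585 - 3 = -8588)
1/(F + Z) = 1/(-8588 - 1154) = 1/(-9742) = -1/9742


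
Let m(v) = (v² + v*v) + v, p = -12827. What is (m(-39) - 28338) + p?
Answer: -38162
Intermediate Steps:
m(v) = v + 2*v² (m(v) = (v² + v²) + v = 2*v² + v = v + 2*v²)
(m(-39) - 28338) + p = (-39*(1 + 2*(-39)) - 28338) - 12827 = (-39*(1 - 78) - 28338) - 12827 = (-39*(-77) - 28338) - 12827 = (3003 - 28338) - 12827 = -25335 - 12827 = -38162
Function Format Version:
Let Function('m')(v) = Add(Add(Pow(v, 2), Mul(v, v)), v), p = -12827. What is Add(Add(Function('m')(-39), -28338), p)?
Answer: -38162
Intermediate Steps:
Function('m')(v) = Add(v, Mul(2, Pow(v, 2))) (Function('m')(v) = Add(Add(Pow(v, 2), Pow(v, 2)), v) = Add(Mul(2, Pow(v, 2)), v) = Add(v, Mul(2, Pow(v, 2))))
Add(Add(Function('m')(-39), -28338), p) = Add(Add(Mul(-39, Add(1, Mul(2, -39))), -28338), -12827) = Add(Add(Mul(-39, Add(1, -78)), -28338), -12827) = Add(Add(Mul(-39, -77), -28338), -12827) = Add(Add(3003, -28338), -12827) = Add(-25335, -12827) = -38162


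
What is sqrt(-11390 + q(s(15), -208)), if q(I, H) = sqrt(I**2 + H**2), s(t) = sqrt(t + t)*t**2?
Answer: sqrt(-11390 + sqrt(1562014)) ≈ 100.7*I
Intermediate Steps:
s(t) = sqrt(2)*t**(5/2) (s(t) = sqrt(2*t)*t**2 = (sqrt(2)*sqrt(t))*t**2 = sqrt(2)*t**(5/2))
q(I, H) = sqrt(H**2 + I**2)
sqrt(-11390 + q(s(15), -208)) = sqrt(-11390 + sqrt((-208)**2 + (sqrt(2)*15**(5/2))**2)) = sqrt(-11390 + sqrt(43264 + (sqrt(2)*(225*sqrt(15)))**2)) = sqrt(-11390 + sqrt(43264 + (225*sqrt(30))**2)) = sqrt(-11390 + sqrt(43264 + 1518750)) = sqrt(-11390 + sqrt(1562014))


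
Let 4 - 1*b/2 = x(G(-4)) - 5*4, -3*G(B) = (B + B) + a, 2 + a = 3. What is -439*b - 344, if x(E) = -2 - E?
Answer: -75662/3 ≈ -25221.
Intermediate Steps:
a = 1 (a = -2 + 3 = 1)
G(B) = -1/3 - 2*B/3 (G(B) = -((B + B) + 1)/3 = -(2*B + 1)/3 = -(1 + 2*B)/3 = -1/3 - 2*B/3)
b = 170/3 (b = 8 - 2*((-2 - (-1/3 - 2/3*(-4))) - 5*4) = 8 - 2*((-2 - (-1/3 + 8/3)) - 20) = 8 - 2*((-2 - 1*7/3) - 20) = 8 - 2*((-2 - 7/3) - 20) = 8 - 2*(-13/3 - 20) = 8 - 2*(-73/3) = 8 + 146/3 = 170/3 ≈ 56.667)
-439*b - 344 = -439*170/3 - 344 = -74630/3 - 344 = -75662/3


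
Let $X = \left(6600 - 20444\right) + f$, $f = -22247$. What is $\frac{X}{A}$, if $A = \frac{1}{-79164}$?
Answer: $2857107924$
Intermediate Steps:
$X = -36091$ ($X = \left(6600 - 20444\right) - 22247 = -13844 - 22247 = -36091$)
$A = - \frac{1}{79164} \approx -1.2632 \cdot 10^{-5}$
$\frac{X}{A} = - \frac{36091}{- \frac{1}{79164}} = \left(-36091\right) \left(-79164\right) = 2857107924$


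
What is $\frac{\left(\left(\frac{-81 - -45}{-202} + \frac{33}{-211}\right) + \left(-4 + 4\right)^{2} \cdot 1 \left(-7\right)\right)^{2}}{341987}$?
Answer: $\frac{216225}{155316378518627} \approx 1.3922 \cdot 10^{-9}$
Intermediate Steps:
$\frac{\left(\left(\frac{-81 - -45}{-202} + \frac{33}{-211}\right) + \left(-4 + 4\right)^{2} \cdot 1 \left(-7\right)\right)^{2}}{341987} = \left(\left(\left(-81 + 45\right) \left(- \frac{1}{202}\right) + 33 \left(- \frac{1}{211}\right)\right) + 0^{2} \cdot 1 \left(-7\right)\right)^{2} \cdot \frac{1}{341987} = \left(\left(\left(-36\right) \left(- \frac{1}{202}\right) - \frac{33}{211}\right) + 0 \cdot 1 \left(-7\right)\right)^{2} \cdot \frac{1}{341987} = \left(\left(\frac{18}{101} - \frac{33}{211}\right) + 0 \left(-7\right)\right)^{2} \cdot \frac{1}{341987} = \left(\frac{465}{21311} + 0\right)^{2} \cdot \frac{1}{341987} = \left(\frac{465}{21311}\right)^{2} \cdot \frac{1}{341987} = \frac{216225}{454158721} \cdot \frac{1}{341987} = \frac{216225}{155316378518627}$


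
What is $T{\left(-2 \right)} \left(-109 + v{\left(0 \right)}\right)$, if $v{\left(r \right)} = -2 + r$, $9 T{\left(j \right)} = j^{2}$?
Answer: $- \frac{148}{3} \approx -49.333$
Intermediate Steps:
$T{\left(j \right)} = \frac{j^{2}}{9}$
$T{\left(-2 \right)} \left(-109 + v{\left(0 \right)}\right) = \frac{\left(-2\right)^{2}}{9} \left(-109 + \left(-2 + 0\right)\right) = \frac{1}{9} \cdot 4 \left(-109 - 2\right) = \frac{4}{9} \left(-111\right) = - \frac{148}{3}$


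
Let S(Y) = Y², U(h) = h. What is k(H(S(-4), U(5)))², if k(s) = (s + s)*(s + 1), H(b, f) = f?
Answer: 3600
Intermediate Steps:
k(s) = 2*s*(1 + s) (k(s) = (2*s)*(1 + s) = 2*s*(1 + s))
k(H(S(-4), U(5)))² = (2*5*(1 + 5))² = (2*5*6)² = 60² = 3600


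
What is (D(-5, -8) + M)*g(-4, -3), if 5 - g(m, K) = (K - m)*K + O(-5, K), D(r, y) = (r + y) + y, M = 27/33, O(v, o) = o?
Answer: -222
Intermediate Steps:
M = 9/11 (M = 27*(1/33) = 9/11 ≈ 0.81818)
D(r, y) = r + 2*y
g(m, K) = 5 - K - K*(K - m) (g(m, K) = 5 - ((K - m)*K + K) = 5 - (K*(K - m) + K) = 5 - (K + K*(K - m)) = 5 + (-K - K*(K - m)) = 5 - K - K*(K - m))
(D(-5, -8) + M)*g(-4, -3) = ((-5 + 2*(-8)) + 9/11)*(5 - 1*(-3) - 1*(-3)² - 3*(-4)) = ((-5 - 16) + 9/11)*(5 + 3 - 1*9 + 12) = (-21 + 9/11)*(5 + 3 - 9 + 12) = -222/11*11 = -222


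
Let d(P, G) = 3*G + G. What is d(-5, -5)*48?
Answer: -960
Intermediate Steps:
d(P, G) = 4*G
d(-5, -5)*48 = (4*(-5))*48 = -20*48 = -960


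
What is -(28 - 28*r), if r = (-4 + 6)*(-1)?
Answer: -84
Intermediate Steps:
r = -2 (r = 2*(-1) = -2)
-(28 - 28*r) = -(28 - 28*(-2)) = -(28 + 56) = -1*84 = -84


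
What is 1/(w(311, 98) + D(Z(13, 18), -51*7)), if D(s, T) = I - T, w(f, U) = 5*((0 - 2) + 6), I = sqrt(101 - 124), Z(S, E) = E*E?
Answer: 377/142152 - I*sqrt(23)/142152 ≈ 0.0026521 - 3.3737e-5*I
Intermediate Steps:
Z(S, E) = E**2
I = I*sqrt(23) (I = sqrt(-23) = I*sqrt(23) ≈ 4.7958*I)
w(f, U) = 20 (w(f, U) = 5*(-2 + 6) = 5*4 = 20)
D(s, T) = -T + I*sqrt(23) (D(s, T) = I*sqrt(23) - T = -T + I*sqrt(23))
1/(w(311, 98) + D(Z(13, 18), -51*7)) = 1/(20 + (-(-51)*7 + I*sqrt(23))) = 1/(20 + (-1*(-357) + I*sqrt(23))) = 1/(20 + (357 + I*sqrt(23))) = 1/(377 + I*sqrt(23))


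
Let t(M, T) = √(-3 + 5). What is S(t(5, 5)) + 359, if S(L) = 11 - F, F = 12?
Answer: 358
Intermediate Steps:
t(M, T) = √2
S(L) = -1 (S(L) = 11 - 1*12 = 11 - 12 = -1)
S(t(5, 5)) + 359 = -1 + 359 = 358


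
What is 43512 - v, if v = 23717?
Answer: 19795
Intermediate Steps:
43512 - v = 43512 - 1*23717 = 43512 - 23717 = 19795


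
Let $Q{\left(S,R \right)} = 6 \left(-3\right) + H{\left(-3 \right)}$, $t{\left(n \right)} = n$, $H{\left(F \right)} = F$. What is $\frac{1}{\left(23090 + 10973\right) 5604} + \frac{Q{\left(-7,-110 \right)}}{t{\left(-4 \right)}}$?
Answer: $\frac{250541881}{47722263} \approx 5.25$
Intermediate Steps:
$Q{\left(S,R \right)} = -21$ ($Q{\left(S,R \right)} = 6 \left(-3\right) - 3 = -18 - 3 = -21$)
$\frac{1}{\left(23090 + 10973\right) 5604} + \frac{Q{\left(-7,-110 \right)}}{t{\left(-4 \right)}} = \frac{1}{\left(23090 + 10973\right) 5604} - \frac{21}{-4} = \frac{1}{34063} \cdot \frac{1}{5604} - - \frac{21}{4} = \frac{1}{34063} \cdot \frac{1}{5604} + \frac{21}{4} = \frac{1}{190889052} + \frac{21}{4} = \frac{250541881}{47722263}$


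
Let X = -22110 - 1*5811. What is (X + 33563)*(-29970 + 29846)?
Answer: -699608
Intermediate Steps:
X = -27921 (X = -22110 - 5811 = -27921)
(X + 33563)*(-29970 + 29846) = (-27921 + 33563)*(-29970 + 29846) = 5642*(-124) = -699608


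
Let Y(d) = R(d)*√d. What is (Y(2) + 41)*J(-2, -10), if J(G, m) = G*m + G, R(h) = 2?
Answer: 738 + 36*√2 ≈ 788.91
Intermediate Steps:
J(G, m) = G + G*m
Y(d) = 2*√d
(Y(2) + 41)*J(-2, -10) = (2*√2 + 41)*(-2*(1 - 10)) = (41 + 2*√2)*(-2*(-9)) = (41 + 2*√2)*18 = 738 + 36*√2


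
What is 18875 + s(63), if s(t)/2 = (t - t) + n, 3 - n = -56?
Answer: 18993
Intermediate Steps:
n = 59 (n = 3 - 1*(-56) = 3 + 56 = 59)
s(t) = 118 (s(t) = 2*((t - t) + 59) = 2*(0 + 59) = 2*59 = 118)
18875 + s(63) = 18875 + 118 = 18993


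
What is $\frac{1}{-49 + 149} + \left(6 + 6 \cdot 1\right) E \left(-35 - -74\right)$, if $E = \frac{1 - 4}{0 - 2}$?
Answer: $\frac{70201}{100} \approx 702.01$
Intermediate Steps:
$E = \frac{3}{2}$ ($E = - \frac{3}{-2} = \left(-3\right) \left(- \frac{1}{2}\right) = \frac{3}{2} \approx 1.5$)
$\frac{1}{-49 + 149} + \left(6 + 6 \cdot 1\right) E \left(-35 - -74\right) = \frac{1}{-49 + 149} + \left(6 + 6 \cdot 1\right) \frac{3}{2} \left(-35 - -74\right) = \frac{1}{100} + \left(6 + 6\right) \frac{3}{2} \left(-35 + 74\right) = \frac{1}{100} + 12 \cdot \frac{3}{2} \cdot 39 = \frac{1}{100} + 18 \cdot 39 = \frac{1}{100} + 702 = \frac{70201}{100}$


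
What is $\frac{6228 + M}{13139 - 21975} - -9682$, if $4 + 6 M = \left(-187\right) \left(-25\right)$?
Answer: $\frac{171086291}{17672} \approx 9681.2$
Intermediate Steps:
$M = \frac{1557}{2}$ ($M = - \frac{2}{3} + \frac{\left(-187\right) \left(-25\right)}{6} = - \frac{2}{3} + \frac{1}{6} \cdot 4675 = - \frac{2}{3} + \frac{4675}{6} = \frac{1557}{2} \approx 778.5$)
$\frac{6228 + M}{13139 - 21975} - -9682 = \frac{6228 + \frac{1557}{2}}{13139 - 21975} - -9682 = \frac{14013}{2 \left(-8836\right)} + 9682 = \frac{14013}{2} \left(- \frac{1}{8836}\right) + 9682 = - \frac{14013}{17672} + 9682 = \frac{171086291}{17672}$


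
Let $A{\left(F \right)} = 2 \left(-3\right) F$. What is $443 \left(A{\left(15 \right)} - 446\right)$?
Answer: $-237448$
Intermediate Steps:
$A{\left(F \right)} = - 6 F$
$443 \left(A{\left(15 \right)} - 446\right) = 443 \left(\left(-6\right) 15 - 446\right) = 443 \left(-90 - 446\right) = 443 \left(-536\right) = -237448$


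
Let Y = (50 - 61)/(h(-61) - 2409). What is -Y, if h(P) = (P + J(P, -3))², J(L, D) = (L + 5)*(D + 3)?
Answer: 11/1312 ≈ 0.0083841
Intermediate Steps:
J(L, D) = (3 + D)*(5 + L) (J(L, D) = (5 + L)*(3 + D) = (3 + D)*(5 + L))
h(P) = P² (h(P) = (P + (15 + 3*P + 5*(-3) - 3*P))² = (P + (15 + 3*P - 15 - 3*P))² = (P + 0)² = P²)
Y = -11/1312 (Y = (50 - 61)/((-61)² - 2409) = -11/(3721 - 2409) = -11/1312 ≈ -0.0083842)
-Y = -1*(-11/1312) = 11/1312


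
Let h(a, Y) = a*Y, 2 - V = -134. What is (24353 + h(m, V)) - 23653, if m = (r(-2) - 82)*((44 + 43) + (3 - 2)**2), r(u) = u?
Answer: -1004612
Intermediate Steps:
V = 136 (V = 2 - 1*(-134) = 2 + 134 = 136)
m = -7392 (m = (-2 - 82)*((44 + 43) + (3 - 2)**2) = -84*(87 + 1**2) = -84*(87 + 1) = -84*88 = -7392)
h(a, Y) = Y*a
(24353 + h(m, V)) - 23653 = (24353 + 136*(-7392)) - 23653 = (24353 - 1005312) - 23653 = -980959 - 23653 = -1004612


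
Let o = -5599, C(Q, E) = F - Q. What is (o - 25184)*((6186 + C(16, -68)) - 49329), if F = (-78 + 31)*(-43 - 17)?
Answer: 1241755437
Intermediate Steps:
F = 2820 (F = -47*(-60) = 2820)
C(Q, E) = 2820 - Q
(o - 25184)*((6186 + C(16, -68)) - 49329) = (-5599 - 25184)*((6186 + (2820 - 1*16)) - 49329) = -30783*((6186 + (2820 - 16)) - 49329) = -30783*((6186 + 2804) - 49329) = -30783*(8990 - 49329) = -30783*(-40339) = 1241755437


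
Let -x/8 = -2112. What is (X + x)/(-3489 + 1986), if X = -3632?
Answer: -13264/1503 ≈ -8.8250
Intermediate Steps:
x = 16896 (x = -8*(-2112) = 16896)
(X + x)/(-3489 + 1986) = (-3632 + 16896)/(-3489 + 1986) = 13264/(-1503) = 13264*(-1/1503) = -13264/1503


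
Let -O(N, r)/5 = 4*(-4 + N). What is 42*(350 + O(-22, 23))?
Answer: 36540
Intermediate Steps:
O(N, r) = 80 - 20*N (O(N, r) = -20*(-4 + N) = -5*(-16 + 4*N) = 80 - 20*N)
42*(350 + O(-22, 23)) = 42*(350 + (80 - 20*(-22))) = 42*(350 + (80 + 440)) = 42*(350 + 520) = 42*870 = 36540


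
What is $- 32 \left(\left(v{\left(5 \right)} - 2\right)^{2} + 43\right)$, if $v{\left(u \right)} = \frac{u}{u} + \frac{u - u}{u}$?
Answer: $-1408$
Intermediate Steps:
$v{\left(u \right)} = 1$ ($v{\left(u \right)} = 1 + \frac{0}{u} = 1 + 0 = 1$)
$- 32 \left(\left(v{\left(5 \right)} - 2\right)^{2} + 43\right) = - 32 \left(\left(1 - 2\right)^{2} + 43\right) = - 32 \left(\left(-1\right)^{2} + 43\right) = - 32 \left(1 + 43\right) = \left(-32\right) 44 = -1408$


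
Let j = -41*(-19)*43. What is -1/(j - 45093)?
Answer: 1/11596 ≈ 8.6237e-5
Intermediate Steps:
j = 33497 (j = 779*43 = 33497)
-1/(j - 45093) = -1/(33497 - 45093) = -1/(-11596) = -1*(-1/11596) = 1/11596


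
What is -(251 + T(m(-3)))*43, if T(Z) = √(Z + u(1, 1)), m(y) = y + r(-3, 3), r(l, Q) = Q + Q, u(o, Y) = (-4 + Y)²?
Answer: -10793 - 86*√3 ≈ -10942.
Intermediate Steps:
r(l, Q) = 2*Q
m(y) = 6 + y (m(y) = y + 2*3 = y + 6 = 6 + y)
T(Z) = √(9 + Z) (T(Z) = √(Z + (-4 + 1)²) = √(Z + (-3)²) = √(Z + 9) = √(9 + Z))
-(251 + T(m(-3)))*43 = -(251 + √(9 + (6 - 3)))*43 = -(251 + √(9 + 3))*43 = -(251 + √12)*43 = -(251 + 2*√3)*43 = -(10793 + 86*√3) = -10793 - 86*√3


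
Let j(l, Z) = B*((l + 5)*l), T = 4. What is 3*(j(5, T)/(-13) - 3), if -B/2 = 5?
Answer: 1383/13 ≈ 106.38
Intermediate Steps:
B = -10 (B = -2*5 = -10)
j(l, Z) = -10*l*(5 + l) (j(l, Z) = -10*(l + 5)*l = -10*(5 + l)*l = -10*l*(5 + l))
3*(j(5, T)/(-13) - 3) = 3*(-10*5*(5 + 5)/(-13) - 3) = 3*(-10*5*10*(-1/13) - 3) = 3*(-500*(-1/13) - 3) = 3*(500/13 - 3) = 3*(461/13) = 1383/13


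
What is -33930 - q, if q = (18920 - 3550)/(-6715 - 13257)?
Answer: -338817295/9986 ≈ -33929.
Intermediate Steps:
q = -7685/9986 (q = 15370/(-19972) = 15370*(-1/19972) = -7685/9986 ≈ -0.76958)
-33930 - q = -33930 - 1*(-7685/9986) = -33930 + 7685/9986 = -338817295/9986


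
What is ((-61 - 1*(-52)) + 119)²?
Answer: 12100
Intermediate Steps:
((-61 - 1*(-52)) + 119)² = ((-61 + 52) + 119)² = (-9 + 119)² = 110² = 12100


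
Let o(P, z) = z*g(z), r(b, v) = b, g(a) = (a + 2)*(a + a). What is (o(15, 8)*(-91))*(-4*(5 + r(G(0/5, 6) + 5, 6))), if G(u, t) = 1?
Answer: 5125120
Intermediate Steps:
g(a) = 2*a*(2 + a) (g(a) = (2 + a)*(2*a) = 2*a*(2 + a))
o(P, z) = 2*z²*(2 + z) (o(P, z) = z*(2*z*(2 + z)) = 2*z²*(2 + z))
(o(15, 8)*(-91))*(-4*(5 + r(G(0/5, 6) + 5, 6))) = ((2*8²*(2 + 8))*(-91))*(-4*(5 + (1 + 5))) = ((2*64*10)*(-91))*(-4*(5 + 6)) = (1280*(-91))*(-4*11) = -116480*(-44) = 5125120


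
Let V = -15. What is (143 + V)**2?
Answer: 16384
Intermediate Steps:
(143 + V)**2 = (143 - 15)**2 = 128**2 = 16384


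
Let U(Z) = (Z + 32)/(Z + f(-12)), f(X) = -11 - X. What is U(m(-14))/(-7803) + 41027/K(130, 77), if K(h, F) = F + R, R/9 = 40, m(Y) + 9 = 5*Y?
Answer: 24970406579/265973058 ≈ 93.883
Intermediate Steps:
m(Y) = -9 + 5*Y
R = 360 (R = 9*40 = 360)
U(Z) = (32 + Z)/(1 + Z) (U(Z) = (Z + 32)/(Z + (-11 - 1*(-12))) = (32 + Z)/(Z + (-11 + 12)) = (32 + Z)/(Z + 1) = (32 + Z)/(1 + Z))
K(h, F) = 360 + F (K(h, F) = F + 360 = 360 + F)
U(m(-14))/(-7803) + 41027/K(130, 77) = ((32 + (-9 + 5*(-14)))/(1 + (-9 + 5*(-14))))/(-7803) + 41027/(360 + 77) = ((32 + (-9 - 70))/(1 + (-9 - 70)))*(-1/7803) + 41027/437 = ((32 - 79)/(1 - 79))*(-1/7803) + 41027*(1/437) = (-47/(-78))*(-1/7803) + 41027/437 = -1/78*(-47)*(-1/7803) + 41027/437 = (47/78)*(-1/7803) + 41027/437 = -47/608634 + 41027/437 = 24970406579/265973058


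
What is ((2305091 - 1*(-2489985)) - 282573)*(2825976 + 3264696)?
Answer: 27484175672016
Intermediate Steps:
((2305091 - 1*(-2489985)) - 282573)*(2825976 + 3264696) = ((2305091 + 2489985) - 282573)*6090672 = (4795076 - 282573)*6090672 = 4512503*6090672 = 27484175672016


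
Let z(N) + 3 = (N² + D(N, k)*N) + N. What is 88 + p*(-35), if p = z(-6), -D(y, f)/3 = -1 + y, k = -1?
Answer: 3553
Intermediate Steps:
D(y, f) = 3 - 3*y (D(y, f) = -3*(-1 + y) = 3 - 3*y)
z(N) = -3 + N + N² + N*(3 - 3*N) (z(N) = -3 + ((N² + (3 - 3*N)*N) + N) = -3 + ((N² + N*(3 - 3*N)) + N) = -3 + (N + N² + N*(3 - 3*N)) = -3 + N + N² + N*(3 - 3*N))
p = -99 (p = -3 - 2*(-6)² + 4*(-6) = -3 - 2*36 - 24 = -3 - 72 - 24 = -99)
88 + p*(-35) = 88 - 99*(-35) = 88 + 3465 = 3553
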